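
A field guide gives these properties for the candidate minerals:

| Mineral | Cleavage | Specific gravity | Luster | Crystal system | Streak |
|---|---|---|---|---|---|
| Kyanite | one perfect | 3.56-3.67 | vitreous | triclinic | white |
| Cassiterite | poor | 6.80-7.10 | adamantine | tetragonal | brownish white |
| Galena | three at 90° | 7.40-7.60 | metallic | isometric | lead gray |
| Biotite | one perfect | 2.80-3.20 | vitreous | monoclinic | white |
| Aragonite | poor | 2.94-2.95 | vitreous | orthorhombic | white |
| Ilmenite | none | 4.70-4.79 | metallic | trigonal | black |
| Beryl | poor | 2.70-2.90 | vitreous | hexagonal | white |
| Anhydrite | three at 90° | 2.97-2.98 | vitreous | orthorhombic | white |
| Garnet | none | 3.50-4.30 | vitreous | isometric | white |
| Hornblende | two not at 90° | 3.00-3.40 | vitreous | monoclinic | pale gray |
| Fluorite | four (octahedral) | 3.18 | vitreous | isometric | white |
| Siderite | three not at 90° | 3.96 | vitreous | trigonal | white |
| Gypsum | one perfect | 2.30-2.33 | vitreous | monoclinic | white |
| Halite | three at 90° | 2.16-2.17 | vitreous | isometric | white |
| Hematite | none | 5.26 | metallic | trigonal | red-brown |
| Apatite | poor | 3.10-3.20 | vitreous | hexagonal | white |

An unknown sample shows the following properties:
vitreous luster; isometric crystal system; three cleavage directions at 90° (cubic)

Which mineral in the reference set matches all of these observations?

Vitreous luster rules out Cassiterite, Galena, Ilmenite, Hematite.
Isometric crystal system: only Garnet, Fluorite, Halite remain.
Three cleavage directions at 90° (cubic): only Halite remains.
Only Halite satisfies all observations.

Halite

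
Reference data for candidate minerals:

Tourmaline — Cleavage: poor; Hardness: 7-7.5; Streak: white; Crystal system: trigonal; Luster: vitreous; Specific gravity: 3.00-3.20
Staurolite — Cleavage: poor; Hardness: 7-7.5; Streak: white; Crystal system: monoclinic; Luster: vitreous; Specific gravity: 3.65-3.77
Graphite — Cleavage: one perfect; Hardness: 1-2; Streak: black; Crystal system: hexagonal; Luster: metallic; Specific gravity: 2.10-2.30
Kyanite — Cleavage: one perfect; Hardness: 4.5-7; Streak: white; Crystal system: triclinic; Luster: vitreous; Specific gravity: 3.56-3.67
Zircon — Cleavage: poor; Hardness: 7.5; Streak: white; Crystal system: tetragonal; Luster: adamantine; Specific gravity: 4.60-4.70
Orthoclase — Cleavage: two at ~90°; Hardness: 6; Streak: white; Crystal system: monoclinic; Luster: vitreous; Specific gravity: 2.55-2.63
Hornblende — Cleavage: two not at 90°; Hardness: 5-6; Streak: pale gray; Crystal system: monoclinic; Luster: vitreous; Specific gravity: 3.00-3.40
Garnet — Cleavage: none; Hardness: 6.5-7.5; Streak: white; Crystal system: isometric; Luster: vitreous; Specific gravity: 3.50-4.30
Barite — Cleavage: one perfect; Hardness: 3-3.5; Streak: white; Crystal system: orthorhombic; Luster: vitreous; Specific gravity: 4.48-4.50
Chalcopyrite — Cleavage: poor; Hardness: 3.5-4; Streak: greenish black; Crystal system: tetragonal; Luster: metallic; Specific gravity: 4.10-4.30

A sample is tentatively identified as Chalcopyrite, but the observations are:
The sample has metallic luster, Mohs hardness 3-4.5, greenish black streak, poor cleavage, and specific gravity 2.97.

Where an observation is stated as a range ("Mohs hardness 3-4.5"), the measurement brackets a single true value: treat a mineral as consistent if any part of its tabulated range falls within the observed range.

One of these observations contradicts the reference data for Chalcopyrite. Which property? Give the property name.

Metallic luster: Chalcopyrite has metallic luster — within range.
Mohs hardness 3-4.5: Chalcopyrite has hardness 3.5-4 — within range.
Greenish black streak: Chalcopyrite has greenish black streak — within range.
Poor cleavage: Chalcopyrite has cleavage poor — within range.
Specific gravity 2.97: Chalcopyrite has SG 4.10-4.30 — inconsistent.
Everything matches except the specific gravity.

specific gravity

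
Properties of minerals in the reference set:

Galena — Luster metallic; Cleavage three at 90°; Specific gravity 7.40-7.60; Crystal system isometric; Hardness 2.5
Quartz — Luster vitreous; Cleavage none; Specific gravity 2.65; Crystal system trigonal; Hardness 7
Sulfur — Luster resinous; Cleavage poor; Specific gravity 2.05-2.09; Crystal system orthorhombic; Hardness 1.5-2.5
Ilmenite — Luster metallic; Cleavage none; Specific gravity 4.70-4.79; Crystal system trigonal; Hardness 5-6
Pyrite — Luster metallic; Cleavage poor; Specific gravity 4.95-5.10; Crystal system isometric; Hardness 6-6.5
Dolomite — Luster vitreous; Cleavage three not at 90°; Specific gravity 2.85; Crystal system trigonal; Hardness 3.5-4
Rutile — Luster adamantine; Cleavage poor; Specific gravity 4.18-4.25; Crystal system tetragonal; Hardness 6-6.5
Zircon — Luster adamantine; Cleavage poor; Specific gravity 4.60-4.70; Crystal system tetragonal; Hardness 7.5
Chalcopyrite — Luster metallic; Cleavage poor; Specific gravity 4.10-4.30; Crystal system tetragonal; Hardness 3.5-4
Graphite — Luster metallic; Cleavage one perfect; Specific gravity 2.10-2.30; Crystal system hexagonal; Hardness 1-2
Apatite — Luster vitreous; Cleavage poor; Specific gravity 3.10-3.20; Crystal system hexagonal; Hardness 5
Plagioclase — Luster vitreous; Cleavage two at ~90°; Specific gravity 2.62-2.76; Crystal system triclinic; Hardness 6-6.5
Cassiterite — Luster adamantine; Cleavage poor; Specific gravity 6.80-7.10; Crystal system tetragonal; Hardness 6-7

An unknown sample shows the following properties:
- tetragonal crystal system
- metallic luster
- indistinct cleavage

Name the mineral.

Tetragonal crystal system — Rutile, Zircon, Chalcopyrite, Cassiterite remain.
Metallic luster — only Chalcopyrite remains.
Indistinct cleavage — no further eliminations.
The only mineral consistent with every observation is Chalcopyrite.

Chalcopyrite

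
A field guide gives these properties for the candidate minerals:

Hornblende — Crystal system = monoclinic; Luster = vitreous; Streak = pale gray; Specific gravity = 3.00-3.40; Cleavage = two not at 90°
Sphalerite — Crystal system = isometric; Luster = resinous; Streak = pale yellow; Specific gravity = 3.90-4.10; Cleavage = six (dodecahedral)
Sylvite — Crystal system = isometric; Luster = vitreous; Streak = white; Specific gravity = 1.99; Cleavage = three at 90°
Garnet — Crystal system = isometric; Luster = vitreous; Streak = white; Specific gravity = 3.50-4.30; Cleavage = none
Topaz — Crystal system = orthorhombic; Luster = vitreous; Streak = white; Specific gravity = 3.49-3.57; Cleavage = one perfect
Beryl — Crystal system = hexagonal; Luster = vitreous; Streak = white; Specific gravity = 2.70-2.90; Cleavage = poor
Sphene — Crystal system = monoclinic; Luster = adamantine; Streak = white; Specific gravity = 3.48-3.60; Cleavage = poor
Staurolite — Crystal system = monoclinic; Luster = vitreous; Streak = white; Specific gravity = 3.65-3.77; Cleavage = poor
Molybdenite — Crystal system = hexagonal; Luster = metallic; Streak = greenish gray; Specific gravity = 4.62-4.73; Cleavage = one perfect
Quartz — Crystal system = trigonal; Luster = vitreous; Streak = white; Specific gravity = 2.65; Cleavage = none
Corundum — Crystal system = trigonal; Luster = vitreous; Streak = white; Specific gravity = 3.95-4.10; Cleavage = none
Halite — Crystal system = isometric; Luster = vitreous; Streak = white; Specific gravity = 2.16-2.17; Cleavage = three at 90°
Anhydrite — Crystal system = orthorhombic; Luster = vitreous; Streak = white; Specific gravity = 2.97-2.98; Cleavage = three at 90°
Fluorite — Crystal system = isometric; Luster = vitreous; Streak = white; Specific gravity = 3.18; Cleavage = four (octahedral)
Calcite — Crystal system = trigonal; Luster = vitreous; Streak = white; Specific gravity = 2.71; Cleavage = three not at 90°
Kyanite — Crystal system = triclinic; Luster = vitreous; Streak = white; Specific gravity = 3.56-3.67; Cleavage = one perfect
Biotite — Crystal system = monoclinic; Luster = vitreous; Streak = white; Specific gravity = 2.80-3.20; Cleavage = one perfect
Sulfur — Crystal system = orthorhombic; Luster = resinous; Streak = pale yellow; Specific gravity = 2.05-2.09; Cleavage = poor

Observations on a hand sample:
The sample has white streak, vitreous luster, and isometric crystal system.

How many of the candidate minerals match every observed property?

White streak rules out Hornblende, Sphalerite, Molybdenite, Sulfur.
Vitreous luster excludes Sphene.
Isometric crystal system: leaves Sylvite, Garnet, Halite, Fluorite.
Consistent with every observation: Fluorite, Garnet, Halite, Sylvite.
That is 4 minerals.

4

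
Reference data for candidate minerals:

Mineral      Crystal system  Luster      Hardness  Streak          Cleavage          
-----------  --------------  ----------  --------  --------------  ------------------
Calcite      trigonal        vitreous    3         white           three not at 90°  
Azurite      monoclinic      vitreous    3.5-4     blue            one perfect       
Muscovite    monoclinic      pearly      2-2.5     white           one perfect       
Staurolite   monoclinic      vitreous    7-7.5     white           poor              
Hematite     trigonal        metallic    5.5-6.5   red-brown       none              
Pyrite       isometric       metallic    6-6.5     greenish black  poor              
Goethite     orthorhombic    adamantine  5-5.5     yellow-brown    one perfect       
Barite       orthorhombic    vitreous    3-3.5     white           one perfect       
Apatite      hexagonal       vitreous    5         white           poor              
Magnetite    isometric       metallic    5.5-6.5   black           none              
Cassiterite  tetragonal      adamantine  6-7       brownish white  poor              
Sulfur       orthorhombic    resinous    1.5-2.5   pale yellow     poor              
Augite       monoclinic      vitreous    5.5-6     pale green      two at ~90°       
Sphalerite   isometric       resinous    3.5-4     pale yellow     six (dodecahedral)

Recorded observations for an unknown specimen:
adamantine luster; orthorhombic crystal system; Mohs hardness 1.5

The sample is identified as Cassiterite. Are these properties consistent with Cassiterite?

Inconsistent

Adamantine luster — consistent with Cassiterite (adamantine luster).
Orthorhombic crystal system — Cassiterite has tetragonal system; inconsistent.
Mohs hardness 1.5 — Cassiterite has hardness 6-7; inconsistent.
2 of the observed properties are inconsistent with Cassiterite.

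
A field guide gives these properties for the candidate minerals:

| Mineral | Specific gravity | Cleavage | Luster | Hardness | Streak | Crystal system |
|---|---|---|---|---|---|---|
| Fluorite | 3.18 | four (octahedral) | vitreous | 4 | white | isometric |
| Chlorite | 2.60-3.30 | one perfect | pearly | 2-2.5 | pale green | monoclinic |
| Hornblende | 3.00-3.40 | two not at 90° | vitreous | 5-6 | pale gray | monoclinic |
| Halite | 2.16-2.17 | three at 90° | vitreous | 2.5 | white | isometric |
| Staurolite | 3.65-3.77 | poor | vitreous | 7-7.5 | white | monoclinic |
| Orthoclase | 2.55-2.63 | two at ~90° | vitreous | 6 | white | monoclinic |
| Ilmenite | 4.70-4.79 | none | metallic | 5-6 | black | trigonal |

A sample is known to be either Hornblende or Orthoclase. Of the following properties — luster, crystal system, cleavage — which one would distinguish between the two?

Luster: both vitreous — shared.
Crystal system: both monoclinic — shared.
Cleavage: Hornblende two not at 90°, Orthoclase two at ~90° — different.
Cleavage is the diagnostic property here.

cleavage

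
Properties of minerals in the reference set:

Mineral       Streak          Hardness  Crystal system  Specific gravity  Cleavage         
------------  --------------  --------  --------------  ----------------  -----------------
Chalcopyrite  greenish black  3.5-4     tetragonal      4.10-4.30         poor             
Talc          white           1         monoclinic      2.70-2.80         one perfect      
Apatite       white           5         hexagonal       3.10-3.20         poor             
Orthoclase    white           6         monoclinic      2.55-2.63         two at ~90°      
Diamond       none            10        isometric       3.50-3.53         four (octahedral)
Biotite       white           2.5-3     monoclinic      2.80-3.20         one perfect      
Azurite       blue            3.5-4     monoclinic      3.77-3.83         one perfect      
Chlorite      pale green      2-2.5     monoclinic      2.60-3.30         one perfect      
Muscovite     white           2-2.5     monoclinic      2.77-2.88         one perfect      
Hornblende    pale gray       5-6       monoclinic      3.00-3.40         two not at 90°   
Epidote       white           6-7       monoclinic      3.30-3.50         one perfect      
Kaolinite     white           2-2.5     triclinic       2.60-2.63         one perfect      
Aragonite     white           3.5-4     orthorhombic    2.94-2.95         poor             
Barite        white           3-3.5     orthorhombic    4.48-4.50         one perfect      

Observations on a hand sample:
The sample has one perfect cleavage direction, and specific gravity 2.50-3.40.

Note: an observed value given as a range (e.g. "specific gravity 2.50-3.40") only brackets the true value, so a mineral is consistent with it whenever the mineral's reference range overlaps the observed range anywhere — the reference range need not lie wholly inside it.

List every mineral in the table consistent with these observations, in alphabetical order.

Biotite, Chlorite, Epidote, Kaolinite, Muscovite, Talc

One perfect cleavage direction excludes Chalcopyrite, Apatite, Orthoclase, Diamond, Hornblende, Aragonite.
Specific gravity 2.50-3.40 is inconsistent with Azurite, Barite.
Consistent with every observation: Biotite, Chlorite, Epidote, Kaolinite, Muscovite, Talc.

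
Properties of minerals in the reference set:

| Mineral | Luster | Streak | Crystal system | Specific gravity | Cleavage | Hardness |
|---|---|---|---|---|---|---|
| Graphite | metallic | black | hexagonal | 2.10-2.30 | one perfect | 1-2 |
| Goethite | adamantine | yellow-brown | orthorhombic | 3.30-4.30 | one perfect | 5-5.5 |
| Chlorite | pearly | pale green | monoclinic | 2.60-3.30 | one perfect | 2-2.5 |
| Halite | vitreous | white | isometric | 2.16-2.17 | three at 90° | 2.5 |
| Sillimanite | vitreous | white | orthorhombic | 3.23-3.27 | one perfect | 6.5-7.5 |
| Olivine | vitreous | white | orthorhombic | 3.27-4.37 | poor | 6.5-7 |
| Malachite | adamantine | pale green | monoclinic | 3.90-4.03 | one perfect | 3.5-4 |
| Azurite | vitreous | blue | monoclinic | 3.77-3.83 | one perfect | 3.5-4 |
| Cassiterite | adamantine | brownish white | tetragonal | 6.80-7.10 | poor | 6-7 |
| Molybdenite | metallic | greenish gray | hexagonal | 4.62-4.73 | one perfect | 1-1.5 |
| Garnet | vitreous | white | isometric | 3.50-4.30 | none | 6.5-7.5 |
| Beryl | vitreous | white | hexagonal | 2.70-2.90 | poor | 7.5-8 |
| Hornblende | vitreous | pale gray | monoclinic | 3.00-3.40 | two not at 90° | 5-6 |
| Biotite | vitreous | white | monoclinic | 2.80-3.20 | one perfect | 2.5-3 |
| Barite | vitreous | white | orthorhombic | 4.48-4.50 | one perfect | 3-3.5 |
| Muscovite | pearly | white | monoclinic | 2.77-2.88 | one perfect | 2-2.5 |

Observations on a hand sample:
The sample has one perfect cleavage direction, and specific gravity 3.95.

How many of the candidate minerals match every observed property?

One perfect cleavage direction excludes Halite, Olivine, Cassiterite, Garnet, Beryl, Hornblende.
Specific gravity 3.95: leaves Goethite, Malachite.
The minerals that satisfy all observations are Goethite, Malachite.
That is 2 minerals.

2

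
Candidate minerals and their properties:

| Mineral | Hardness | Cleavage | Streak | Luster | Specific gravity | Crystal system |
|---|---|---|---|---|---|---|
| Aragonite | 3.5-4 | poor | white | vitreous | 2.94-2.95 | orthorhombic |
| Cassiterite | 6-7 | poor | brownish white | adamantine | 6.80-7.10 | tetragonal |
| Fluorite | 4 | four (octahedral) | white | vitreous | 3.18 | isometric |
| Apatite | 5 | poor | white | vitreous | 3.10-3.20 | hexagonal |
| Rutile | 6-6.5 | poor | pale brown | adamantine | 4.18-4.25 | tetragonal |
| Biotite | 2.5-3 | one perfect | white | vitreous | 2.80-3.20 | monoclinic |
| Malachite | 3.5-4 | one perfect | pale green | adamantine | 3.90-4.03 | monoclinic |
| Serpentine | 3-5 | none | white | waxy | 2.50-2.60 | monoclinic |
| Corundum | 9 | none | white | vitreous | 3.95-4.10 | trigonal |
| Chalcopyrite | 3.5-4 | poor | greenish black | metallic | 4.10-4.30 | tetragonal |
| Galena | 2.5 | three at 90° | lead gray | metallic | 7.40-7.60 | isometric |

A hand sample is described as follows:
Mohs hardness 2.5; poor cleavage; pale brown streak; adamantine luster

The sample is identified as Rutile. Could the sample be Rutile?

Inconsistent

Mohs hardness 2.5 — Rutile has hardness 6-6.5; a mismatch.
Poor cleavage — matches Rutile (cleavage poor).
Pale brown streak — matches Rutile (pale brown streak).
Adamantine luster — matches Rutile (adamantine luster).
Hardness alone is enough to reject Rutile.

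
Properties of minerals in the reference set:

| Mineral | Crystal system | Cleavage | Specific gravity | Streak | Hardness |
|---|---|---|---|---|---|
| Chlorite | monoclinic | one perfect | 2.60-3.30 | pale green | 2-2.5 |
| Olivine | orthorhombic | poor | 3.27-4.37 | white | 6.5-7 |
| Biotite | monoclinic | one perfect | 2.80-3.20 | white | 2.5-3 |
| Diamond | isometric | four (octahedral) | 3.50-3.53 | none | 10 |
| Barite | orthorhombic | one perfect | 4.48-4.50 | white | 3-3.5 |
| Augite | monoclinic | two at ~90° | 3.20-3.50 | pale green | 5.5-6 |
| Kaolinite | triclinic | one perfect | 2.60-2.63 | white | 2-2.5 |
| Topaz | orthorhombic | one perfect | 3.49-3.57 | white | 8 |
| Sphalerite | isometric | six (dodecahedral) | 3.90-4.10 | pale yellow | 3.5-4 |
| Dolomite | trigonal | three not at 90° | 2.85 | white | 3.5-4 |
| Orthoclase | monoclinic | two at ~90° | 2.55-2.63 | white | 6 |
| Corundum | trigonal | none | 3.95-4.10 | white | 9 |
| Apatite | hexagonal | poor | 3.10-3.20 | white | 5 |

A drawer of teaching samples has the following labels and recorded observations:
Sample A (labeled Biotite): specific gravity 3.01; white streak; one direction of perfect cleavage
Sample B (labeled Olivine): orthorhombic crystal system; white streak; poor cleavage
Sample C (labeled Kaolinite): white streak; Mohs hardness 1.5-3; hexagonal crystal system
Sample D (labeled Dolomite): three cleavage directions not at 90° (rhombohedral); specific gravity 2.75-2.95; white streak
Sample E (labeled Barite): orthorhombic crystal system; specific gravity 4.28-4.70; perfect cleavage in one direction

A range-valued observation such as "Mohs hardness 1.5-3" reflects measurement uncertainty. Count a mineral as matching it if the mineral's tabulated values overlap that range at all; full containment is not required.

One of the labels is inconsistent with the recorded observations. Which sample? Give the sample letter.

Sample A: every observation is compatible with the reference values for Biotite.
Sample B: every observation is compatible with the reference values for Olivine.
Sample C: Kaolinite has triclinic system, but the record shows hexagonal crystal system — this label is wrong.
Sample D: every observation is compatible with the reference values for Dolomite.
Sample E: every observation is compatible with the reference values for Barite.
Sample C is the mislabeled one.

C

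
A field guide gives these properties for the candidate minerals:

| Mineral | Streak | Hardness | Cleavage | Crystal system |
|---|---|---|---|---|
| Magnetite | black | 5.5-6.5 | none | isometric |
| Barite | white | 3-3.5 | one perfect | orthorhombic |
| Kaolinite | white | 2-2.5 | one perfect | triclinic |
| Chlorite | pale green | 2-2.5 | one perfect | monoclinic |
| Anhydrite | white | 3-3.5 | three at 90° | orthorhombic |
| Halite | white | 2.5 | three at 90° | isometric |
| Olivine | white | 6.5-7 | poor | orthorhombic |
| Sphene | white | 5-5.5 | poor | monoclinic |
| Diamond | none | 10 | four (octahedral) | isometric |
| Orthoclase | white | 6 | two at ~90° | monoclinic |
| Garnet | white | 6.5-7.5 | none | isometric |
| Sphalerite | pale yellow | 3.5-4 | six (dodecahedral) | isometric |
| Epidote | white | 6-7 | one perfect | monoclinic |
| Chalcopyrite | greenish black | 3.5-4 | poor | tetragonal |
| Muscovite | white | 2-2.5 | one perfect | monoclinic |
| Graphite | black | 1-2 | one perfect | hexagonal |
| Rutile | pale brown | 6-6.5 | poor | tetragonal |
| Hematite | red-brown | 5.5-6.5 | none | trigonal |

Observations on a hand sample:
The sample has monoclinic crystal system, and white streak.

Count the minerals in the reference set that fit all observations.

4

Monoclinic crystal system — leaves Chlorite, Sphene, Orthoclase, Epidote, Muscovite.
White streak rules out Chlorite.
Remaining candidates: Epidote, Muscovite, Orthoclase, Sphene.
That is 4 minerals.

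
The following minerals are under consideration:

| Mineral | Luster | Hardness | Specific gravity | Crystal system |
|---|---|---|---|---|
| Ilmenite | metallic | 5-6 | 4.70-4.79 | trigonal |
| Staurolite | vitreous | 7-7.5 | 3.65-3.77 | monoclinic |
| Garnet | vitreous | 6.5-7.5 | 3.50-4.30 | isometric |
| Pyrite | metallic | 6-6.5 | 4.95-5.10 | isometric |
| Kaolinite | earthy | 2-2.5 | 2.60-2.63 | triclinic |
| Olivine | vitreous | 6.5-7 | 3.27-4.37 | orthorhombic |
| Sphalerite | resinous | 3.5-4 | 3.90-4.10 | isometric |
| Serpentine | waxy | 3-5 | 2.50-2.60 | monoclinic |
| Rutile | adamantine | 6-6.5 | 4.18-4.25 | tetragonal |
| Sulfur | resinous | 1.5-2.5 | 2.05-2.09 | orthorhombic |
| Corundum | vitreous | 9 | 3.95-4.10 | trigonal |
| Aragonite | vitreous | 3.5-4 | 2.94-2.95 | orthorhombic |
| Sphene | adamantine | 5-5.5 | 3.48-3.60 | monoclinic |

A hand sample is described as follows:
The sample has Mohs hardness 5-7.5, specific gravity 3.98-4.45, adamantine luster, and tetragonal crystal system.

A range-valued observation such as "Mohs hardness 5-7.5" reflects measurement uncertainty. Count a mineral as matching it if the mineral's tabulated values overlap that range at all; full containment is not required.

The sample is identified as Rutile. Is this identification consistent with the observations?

Mohs hardness 5-7.5 — agrees with Rutile (hardness 6-6.5).
Specific gravity 3.98-4.45 — agrees with Rutile (SG 4.18-4.25).
Adamantine luster — agrees with Rutile (adamantine luster).
Tetragonal crystal system — agrees with Rutile (tetragonal system).
Nothing contradicts Rutile.

Yes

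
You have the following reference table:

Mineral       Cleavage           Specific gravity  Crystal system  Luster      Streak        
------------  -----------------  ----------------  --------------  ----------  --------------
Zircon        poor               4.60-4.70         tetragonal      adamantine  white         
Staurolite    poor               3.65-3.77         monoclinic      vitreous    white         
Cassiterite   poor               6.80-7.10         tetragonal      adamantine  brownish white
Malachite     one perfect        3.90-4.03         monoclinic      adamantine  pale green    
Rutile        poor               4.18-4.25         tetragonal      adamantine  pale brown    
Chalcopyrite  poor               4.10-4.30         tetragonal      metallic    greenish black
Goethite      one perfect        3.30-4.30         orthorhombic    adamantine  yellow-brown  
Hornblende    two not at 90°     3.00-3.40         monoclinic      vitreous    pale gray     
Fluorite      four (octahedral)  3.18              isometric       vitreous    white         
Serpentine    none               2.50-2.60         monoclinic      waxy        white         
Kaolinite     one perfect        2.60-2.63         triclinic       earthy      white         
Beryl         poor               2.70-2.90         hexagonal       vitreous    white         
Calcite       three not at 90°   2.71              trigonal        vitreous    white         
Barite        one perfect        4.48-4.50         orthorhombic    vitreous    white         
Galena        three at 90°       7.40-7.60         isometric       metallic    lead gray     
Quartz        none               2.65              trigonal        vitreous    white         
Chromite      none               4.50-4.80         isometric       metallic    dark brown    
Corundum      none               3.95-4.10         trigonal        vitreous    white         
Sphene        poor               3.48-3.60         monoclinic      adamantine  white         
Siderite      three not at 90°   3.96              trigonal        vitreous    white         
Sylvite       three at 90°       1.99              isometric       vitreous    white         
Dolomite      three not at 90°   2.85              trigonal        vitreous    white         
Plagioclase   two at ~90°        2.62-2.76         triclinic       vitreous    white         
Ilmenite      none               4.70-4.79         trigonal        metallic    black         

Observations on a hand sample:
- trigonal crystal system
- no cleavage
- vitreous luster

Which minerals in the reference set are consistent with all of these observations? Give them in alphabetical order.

Corundum, Quartz

Trigonal crystal system: narrows the field to Calcite, Quartz, Corundum, Siderite, Dolomite, Ilmenite.
No cleavage excludes Calcite, Siderite, Dolomite.
Vitreous luster eliminates Ilmenite.
The minerals that satisfy all observations are Corundum, Quartz.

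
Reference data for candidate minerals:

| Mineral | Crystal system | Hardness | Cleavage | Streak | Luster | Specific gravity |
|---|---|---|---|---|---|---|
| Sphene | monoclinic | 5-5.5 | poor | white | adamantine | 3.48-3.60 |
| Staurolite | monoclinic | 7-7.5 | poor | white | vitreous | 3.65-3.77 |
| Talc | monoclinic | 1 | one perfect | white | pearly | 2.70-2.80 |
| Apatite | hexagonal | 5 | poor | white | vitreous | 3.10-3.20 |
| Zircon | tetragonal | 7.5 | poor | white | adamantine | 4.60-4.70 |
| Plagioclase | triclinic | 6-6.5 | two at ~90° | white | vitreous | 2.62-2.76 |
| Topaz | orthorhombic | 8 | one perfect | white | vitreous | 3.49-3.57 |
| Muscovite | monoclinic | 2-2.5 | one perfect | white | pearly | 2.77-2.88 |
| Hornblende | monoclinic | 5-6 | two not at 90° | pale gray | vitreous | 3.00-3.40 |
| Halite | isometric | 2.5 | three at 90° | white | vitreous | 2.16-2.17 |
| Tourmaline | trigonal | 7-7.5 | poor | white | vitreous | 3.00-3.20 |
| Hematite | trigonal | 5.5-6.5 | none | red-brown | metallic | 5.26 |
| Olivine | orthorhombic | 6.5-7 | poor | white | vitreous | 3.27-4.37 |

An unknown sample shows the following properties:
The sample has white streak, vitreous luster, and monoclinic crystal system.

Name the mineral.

White streak rules out Hornblende, Hematite.
Vitreous luster excludes Sphene, Talc, Zircon, Muscovite.
Monoclinic crystal system: leaves Staurolite.
The only mineral consistent with every observation is Staurolite.

Staurolite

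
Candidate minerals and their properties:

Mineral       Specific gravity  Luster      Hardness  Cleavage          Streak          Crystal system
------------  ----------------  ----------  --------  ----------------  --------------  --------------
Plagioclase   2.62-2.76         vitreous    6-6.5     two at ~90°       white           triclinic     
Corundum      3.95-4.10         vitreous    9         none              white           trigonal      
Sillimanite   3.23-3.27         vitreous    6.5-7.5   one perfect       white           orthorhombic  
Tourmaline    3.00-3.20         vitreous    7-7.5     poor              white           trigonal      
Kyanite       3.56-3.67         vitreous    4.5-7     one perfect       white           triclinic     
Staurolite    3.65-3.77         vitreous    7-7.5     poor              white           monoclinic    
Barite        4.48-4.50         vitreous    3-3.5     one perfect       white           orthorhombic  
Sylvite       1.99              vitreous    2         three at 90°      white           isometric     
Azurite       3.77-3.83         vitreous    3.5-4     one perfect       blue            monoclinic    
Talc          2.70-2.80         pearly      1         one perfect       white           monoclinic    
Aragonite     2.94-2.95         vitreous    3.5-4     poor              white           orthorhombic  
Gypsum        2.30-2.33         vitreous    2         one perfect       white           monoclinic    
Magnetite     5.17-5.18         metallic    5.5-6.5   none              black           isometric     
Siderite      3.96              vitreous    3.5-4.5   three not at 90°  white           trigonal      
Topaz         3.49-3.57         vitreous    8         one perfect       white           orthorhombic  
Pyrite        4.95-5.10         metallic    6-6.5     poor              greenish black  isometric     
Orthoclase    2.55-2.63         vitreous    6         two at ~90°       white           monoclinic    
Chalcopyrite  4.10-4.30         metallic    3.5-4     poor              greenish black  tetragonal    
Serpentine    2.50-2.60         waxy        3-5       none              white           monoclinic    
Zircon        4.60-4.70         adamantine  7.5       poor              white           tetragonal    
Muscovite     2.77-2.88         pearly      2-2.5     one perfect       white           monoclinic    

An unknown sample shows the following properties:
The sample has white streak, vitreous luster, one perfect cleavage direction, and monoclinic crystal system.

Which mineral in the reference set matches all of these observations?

Gypsum

White streak is inconsistent with Azurite, Magnetite, Pyrite, Chalcopyrite.
Vitreous luster is inconsistent with Talc, Serpentine, Zircon, Muscovite.
One perfect cleavage direction — only Sillimanite, Kyanite, Barite, Gypsum, Topaz remain.
Monoclinic crystal system — Gypsum remains.
Only Gypsum satisfies all observations.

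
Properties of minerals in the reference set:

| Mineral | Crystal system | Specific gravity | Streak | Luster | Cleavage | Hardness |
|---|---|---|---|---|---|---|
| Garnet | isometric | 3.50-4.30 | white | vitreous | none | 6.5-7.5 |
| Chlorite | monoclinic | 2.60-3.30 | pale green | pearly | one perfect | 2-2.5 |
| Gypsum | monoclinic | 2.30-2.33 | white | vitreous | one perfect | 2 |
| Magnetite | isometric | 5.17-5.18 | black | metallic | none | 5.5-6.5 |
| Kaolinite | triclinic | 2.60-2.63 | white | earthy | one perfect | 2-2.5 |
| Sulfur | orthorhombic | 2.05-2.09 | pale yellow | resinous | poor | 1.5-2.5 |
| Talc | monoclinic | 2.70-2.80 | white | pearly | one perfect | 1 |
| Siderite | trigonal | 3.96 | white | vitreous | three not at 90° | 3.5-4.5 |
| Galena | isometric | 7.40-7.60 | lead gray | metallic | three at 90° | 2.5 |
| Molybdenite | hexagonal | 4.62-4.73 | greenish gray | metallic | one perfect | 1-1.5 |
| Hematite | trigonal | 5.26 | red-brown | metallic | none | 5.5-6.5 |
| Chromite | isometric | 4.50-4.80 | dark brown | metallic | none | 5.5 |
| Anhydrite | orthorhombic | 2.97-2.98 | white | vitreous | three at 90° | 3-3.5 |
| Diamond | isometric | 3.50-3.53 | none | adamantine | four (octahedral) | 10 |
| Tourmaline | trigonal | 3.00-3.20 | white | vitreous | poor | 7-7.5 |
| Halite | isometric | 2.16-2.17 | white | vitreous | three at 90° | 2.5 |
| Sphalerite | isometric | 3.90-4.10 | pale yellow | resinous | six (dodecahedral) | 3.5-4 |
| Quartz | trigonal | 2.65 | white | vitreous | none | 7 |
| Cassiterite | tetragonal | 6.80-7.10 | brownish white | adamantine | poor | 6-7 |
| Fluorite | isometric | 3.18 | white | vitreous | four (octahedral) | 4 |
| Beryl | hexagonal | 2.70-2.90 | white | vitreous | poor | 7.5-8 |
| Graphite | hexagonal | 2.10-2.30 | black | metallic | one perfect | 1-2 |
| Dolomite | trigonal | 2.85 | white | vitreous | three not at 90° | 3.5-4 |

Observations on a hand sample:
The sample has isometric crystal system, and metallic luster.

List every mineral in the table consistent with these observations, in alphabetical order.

Chromite, Galena, Magnetite

Isometric crystal system — Garnet, Magnetite, Galena, Chromite, Diamond, Halite, Sphalerite, Fluorite remain.
Metallic luster — only Magnetite, Galena, Chromite remain.
Consistent with every observation: Chromite, Galena, Magnetite.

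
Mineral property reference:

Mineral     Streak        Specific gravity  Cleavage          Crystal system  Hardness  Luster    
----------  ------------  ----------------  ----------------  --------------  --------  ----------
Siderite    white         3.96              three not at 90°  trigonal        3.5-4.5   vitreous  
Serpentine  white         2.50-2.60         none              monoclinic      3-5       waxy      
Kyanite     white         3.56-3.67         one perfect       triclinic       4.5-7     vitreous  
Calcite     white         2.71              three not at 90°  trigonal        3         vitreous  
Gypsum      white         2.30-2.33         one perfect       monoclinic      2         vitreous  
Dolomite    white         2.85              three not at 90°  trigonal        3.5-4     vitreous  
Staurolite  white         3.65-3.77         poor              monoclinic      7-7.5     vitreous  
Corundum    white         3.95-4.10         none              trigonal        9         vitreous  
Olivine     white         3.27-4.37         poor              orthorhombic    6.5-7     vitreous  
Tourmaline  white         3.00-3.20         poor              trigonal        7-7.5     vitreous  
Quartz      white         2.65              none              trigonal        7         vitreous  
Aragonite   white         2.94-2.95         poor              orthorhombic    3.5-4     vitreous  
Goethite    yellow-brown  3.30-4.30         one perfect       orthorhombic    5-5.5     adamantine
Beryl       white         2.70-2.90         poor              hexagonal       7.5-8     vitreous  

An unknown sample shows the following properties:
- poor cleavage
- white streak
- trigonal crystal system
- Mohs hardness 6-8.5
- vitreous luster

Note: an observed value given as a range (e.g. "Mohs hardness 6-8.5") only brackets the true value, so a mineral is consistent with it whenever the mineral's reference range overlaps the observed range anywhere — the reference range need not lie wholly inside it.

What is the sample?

Tourmaline

Poor cleavage: leaves Staurolite, Olivine, Tourmaline, Aragonite, Beryl.
White streak: consistent with all remaining minerals.
Trigonal crystal system: narrows the field to Tourmaline.
Mohs hardness 6-8.5: consistent with all remaining minerals.
Vitreous luster: every remaining candidate is consistent.
The only mineral consistent with every observation is Tourmaline.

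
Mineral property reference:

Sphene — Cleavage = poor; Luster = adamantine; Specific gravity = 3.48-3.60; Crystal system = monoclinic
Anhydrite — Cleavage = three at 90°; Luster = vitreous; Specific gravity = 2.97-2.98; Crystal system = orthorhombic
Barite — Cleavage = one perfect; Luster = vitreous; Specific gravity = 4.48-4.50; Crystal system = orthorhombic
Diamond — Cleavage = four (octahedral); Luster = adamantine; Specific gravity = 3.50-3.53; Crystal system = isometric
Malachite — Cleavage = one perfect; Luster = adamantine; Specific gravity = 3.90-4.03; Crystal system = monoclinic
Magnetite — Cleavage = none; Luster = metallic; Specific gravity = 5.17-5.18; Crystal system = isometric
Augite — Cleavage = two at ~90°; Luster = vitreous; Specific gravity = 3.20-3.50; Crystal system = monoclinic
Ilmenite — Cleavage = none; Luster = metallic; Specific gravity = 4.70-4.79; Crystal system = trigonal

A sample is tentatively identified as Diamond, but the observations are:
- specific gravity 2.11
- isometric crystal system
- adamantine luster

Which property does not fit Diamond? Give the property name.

Specific gravity 2.11: Diamond has SG 3.50-3.53 — does not match.
Isometric crystal system: Diamond has isometric system — matches.
Adamantine luster: Diamond has adamantine luster — matches.
The specific gravity is the one property that does not fit.

specific gravity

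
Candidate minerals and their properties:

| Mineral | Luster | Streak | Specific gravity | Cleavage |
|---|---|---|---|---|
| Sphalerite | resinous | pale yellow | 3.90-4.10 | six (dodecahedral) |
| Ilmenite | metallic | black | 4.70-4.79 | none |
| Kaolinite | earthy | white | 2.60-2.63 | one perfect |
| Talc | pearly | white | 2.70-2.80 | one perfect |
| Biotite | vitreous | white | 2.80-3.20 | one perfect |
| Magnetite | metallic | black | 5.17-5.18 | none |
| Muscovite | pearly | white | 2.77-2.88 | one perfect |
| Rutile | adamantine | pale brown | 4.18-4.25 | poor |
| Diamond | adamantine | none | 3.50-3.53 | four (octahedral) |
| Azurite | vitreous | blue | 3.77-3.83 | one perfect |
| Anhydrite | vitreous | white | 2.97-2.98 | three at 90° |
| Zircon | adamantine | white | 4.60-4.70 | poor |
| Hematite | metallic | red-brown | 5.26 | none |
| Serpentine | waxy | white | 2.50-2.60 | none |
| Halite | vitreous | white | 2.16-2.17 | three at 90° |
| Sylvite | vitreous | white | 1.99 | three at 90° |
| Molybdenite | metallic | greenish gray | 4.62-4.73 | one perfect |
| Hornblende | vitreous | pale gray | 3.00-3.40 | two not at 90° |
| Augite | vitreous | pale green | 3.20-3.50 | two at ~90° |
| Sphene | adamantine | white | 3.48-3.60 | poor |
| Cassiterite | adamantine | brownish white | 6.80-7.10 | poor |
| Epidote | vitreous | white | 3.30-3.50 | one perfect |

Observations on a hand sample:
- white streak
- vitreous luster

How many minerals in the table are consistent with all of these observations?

White streak: narrows the field to Kaolinite, Talc, Biotite, Muscovite, Anhydrite, Zircon, Serpentine, Halite, Sylvite, Sphene, Epidote.
Vitreous luster: Biotite, Anhydrite, Halite, Sylvite, Epidote remain.
Consistent with every observation: Anhydrite, Biotite, Epidote, Halite, Sylvite.
That is 5 minerals.

5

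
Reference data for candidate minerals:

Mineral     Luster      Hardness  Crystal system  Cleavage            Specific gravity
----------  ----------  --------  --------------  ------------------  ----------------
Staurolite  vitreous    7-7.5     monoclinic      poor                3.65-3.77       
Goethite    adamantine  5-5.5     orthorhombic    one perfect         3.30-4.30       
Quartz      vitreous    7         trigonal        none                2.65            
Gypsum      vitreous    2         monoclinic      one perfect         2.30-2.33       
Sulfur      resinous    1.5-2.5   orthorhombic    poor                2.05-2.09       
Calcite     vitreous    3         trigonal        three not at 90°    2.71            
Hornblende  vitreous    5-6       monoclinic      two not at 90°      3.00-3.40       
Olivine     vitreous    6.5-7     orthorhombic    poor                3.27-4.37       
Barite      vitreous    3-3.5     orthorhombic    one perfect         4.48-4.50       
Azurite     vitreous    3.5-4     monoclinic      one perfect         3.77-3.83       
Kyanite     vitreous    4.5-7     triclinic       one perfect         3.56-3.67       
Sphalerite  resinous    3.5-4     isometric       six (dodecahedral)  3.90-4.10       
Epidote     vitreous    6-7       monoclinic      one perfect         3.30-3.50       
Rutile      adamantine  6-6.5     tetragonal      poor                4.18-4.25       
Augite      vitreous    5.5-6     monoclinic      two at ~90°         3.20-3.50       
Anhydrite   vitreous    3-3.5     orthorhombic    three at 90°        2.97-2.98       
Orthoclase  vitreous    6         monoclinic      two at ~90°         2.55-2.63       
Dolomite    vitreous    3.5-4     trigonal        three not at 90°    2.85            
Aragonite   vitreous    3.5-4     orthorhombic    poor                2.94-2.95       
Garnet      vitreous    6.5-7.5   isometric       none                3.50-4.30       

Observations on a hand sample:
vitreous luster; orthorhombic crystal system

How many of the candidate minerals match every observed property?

4

Vitreous luster excludes Goethite, Sulfur, Sphalerite, Rutile.
Orthorhombic crystal system — leaves Olivine, Barite, Anhydrite, Aragonite.
Consistent with every observation: Anhydrite, Aragonite, Barite, Olivine.
That is 4 minerals.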